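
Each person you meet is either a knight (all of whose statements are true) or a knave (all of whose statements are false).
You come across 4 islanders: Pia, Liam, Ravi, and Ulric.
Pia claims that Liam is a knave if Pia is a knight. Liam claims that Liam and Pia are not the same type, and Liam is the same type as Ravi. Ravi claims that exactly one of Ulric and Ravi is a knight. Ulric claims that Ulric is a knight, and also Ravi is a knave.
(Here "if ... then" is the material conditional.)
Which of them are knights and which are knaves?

Knights: Pia and Ravi. Knaves: Liam and Ulric.

Pia is a knight, so "Liam is a knave if Pia is a knight" must be true — and it is.
Liam is a knave, and the claim "Liam and Pia are not the same type, and Liam is the same type as Ravi" is indeed false.
Ravi is a knight; "exactly one of Ulric and Ravi is a knight" is true, as required.
Ulric is a knave, so "Ulric is a knight, and also Ravi is a knave" must be false — and it is.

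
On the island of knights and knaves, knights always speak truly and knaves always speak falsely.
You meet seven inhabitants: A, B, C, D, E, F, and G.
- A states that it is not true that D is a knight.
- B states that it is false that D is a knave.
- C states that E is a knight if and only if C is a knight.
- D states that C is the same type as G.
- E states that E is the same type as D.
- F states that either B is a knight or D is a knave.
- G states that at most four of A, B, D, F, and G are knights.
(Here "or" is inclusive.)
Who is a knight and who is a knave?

A is a knave, B is a knight, C is a knight, D is a knight, E is a knight, F is a knight, and G is a knight.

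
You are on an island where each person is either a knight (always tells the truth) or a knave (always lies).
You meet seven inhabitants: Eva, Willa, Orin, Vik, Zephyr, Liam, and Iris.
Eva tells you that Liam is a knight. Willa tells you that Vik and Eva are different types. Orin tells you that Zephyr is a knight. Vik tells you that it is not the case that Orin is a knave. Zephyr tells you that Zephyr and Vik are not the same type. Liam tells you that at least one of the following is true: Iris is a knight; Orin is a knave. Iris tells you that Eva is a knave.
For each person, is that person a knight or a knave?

Knights: Eva, Willa, and Liam. Knaves: Orin, Vik, Zephyr, and Iris.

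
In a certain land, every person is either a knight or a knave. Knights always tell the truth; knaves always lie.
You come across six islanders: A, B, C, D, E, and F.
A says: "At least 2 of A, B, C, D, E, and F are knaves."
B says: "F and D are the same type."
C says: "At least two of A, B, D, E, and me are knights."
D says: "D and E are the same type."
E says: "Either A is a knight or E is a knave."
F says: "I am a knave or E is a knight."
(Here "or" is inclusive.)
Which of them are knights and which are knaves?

Knights: A, C, E, and F. Knaves: B and D.

A is a knight; "at least 2 of A, B, C, D, E, and F are knaves" is True, as required.
As a knave, B's statement "F and D are the same type" should be false; it is.
As a knight, C's statement "at least two of A, B, D, E, and me are knights" should be True; it is.
D is a knave; "D and E are the same type" is false, as required.
E is a knight, so "either A is a knight or E is a knave" must be True — and it is.
F (knight): "I am a knave or E is a knight" — True. ✓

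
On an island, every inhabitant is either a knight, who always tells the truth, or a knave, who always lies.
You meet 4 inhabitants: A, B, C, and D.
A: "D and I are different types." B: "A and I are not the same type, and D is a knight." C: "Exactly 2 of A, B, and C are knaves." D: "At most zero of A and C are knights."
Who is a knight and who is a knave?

A is a knave, B is a knave, C is a knight, and D is a knave.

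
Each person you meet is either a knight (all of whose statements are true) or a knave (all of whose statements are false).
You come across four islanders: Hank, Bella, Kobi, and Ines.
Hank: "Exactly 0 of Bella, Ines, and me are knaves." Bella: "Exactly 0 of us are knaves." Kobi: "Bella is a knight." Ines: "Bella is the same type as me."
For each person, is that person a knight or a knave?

Hank is a knight, Bella is a knight, Kobi is a knight, and Ines is a knight.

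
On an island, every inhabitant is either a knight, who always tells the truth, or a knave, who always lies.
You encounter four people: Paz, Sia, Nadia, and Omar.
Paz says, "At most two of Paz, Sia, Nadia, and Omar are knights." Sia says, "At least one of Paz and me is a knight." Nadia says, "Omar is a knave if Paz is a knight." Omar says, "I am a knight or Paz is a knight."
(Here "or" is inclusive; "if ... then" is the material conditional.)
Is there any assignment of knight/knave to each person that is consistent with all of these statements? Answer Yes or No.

Yes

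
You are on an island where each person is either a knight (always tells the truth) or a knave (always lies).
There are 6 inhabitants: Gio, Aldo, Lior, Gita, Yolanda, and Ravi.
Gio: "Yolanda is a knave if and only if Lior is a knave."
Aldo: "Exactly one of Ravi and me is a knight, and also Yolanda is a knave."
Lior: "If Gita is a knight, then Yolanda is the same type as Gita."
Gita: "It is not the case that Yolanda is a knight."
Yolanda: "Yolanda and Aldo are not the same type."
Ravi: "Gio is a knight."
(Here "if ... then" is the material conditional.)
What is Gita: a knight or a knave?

Consistent assignments: {Gio=knight, Aldo=knave, Lior=knight, Gita=knave, Yolanda=knight, Ravi=knight}
In every consistent assignment, Gita is a knave.

Gita is a knave.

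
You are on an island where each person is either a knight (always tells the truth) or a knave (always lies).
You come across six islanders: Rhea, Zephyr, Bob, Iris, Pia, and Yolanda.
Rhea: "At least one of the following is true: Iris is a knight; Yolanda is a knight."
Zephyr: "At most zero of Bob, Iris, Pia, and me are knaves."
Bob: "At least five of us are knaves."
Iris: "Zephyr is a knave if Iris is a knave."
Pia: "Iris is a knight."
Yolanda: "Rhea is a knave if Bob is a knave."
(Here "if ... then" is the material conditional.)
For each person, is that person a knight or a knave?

Rhea is a knight, Zephyr is a knave, Bob is a knave, Iris is a knight, Pia is a knight, and Yolanda is a knave.

Since Rhea is a knight, "at least one of the following is true: Iris is a knight; Yolanda is a knight" needs to be True, which holds.
Zephyr (knave): "at most zero of Bob, Iris, Pia, and me are knaves" — False. ✓
As a knave, Bob's statement "at least five of us are knaves" should be False; it is.
Iris is a knight, and the claim "Zephyr is a knave if Iris is a knave" is indeed True.
Since Pia is a knight, "Iris is a knight" needs to be True, which holds.
Yolanda is a knave, so "Rhea is a knave if Bob is a knave" must be False — and it is.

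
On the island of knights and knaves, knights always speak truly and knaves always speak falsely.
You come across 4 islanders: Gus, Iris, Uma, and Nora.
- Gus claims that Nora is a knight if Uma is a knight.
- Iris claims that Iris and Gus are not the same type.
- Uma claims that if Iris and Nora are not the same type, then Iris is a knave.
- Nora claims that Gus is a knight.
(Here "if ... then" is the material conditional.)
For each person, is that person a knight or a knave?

Gus is a knave, Iris is a knave, Uma is a knight, and Nora is a knave.

Suppose Gus is a knight. Then Gus's statement "Nora is a knight if Uma is a knight" would have to be true. Checking the 8 ways to assign the others, none is consistent with every speaker.
(For instance, with Iris=knave, Uma=knight, Nora=knave, Gus's claim "Nora is a knight if Uma is a knight" comes out false where it would need to be true.)
So Gus must be a knave, making "Nora is a knight if Uma is a knight" false. Taking Gus=knave, Iris=knave, Uma=knight, Nora=knave, each remaining statement checks out:
  Iris (knave): "Iris and Gus are not the same type" — false. ✓
  Uma (knight): "if Iris and Nora are not the same type, then Iris is a knave" — true. ✓
  Nora (knave): "Gus is a knight" — false. ✓
This is the unique consistent assignment.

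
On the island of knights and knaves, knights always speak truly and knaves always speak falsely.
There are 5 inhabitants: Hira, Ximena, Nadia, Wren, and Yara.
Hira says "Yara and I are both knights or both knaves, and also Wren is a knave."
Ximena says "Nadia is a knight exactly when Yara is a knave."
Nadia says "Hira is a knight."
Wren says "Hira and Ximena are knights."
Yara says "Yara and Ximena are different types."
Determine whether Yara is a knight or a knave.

Yara is a knight.

Consistent assignments: {Hira=knight, Ximena=knave, Nadia=knight, Wren=knave, Yara=knight}
In every consistent assignment, Yara is a knight.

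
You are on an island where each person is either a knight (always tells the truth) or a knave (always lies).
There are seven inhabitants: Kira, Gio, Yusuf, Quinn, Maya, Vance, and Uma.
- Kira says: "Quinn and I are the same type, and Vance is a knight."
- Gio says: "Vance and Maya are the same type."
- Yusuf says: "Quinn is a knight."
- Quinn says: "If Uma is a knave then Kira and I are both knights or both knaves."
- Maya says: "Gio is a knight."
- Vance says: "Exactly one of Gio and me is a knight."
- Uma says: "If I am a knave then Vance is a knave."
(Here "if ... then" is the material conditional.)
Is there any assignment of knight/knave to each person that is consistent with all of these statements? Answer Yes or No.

One consistent assignment: Kira=knight, Gio=knave, Yusuf=knight, Quinn=knight, Maya=knave, Vance=knight, Uma=knight.

Yes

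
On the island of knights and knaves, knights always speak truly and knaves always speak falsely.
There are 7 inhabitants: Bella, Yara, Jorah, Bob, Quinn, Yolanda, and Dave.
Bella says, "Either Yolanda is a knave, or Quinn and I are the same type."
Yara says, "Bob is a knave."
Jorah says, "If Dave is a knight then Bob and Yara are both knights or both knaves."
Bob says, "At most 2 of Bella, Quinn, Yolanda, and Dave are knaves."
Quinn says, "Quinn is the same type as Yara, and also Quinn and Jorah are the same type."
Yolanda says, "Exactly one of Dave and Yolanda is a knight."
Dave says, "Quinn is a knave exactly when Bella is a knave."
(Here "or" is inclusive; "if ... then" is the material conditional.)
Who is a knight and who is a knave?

Bella is a knight, Yara is a knight, Jorah is a knight, Bob is a knave, Quinn is a knave, Yolanda is a knave, and Dave is a knave.

Bella (knight): "either Yolanda is a knave, or Quinn and I are the same type" — true. ✓
Yara is a knight, and the claim "Bob is a knave" is indeed true.
Jorah (knight): "if Dave is a knight then Bob and Yara are both knights or both knaves" — true. ✓
Bob is a knave; "at most 2 of Bella, Quinn, Yolanda, and Dave are knaves" is false, as required.
Quinn (knave): "Quinn is the same type as Yara, and also Quinn and Jorah are the same type" — false. ✓
Yolanda is a knave; "exactly one of Dave and Yolanda is a knight" is false, as required.
As a knave, Dave's statement "Quinn is a knave exactly when Bella is a knave" should be false; it is.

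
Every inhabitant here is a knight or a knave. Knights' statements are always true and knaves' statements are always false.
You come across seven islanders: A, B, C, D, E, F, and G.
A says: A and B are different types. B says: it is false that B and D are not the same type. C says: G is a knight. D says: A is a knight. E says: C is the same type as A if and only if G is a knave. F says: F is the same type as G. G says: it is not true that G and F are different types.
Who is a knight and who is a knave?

A is a knight, B is a knave, C is a knight, D is a knight, E is a knave, F is a knight, and G is a knight.

A is a knight, so "A and B are different types" must be true — and it is.
B is a knave, and the claim "it is false that B and D are not the same type" is indeed false.
As a knight, C's statement "G is a knight" should be true; it is.
D (knight): "A is a knight" — true. ✓
Since E is a knave, "C is the same type as A if and only if G is a knave" needs to be false, which holds.
As a knight, F's statement "F is the same type as G" should be true; it is.
G is a knight; "it is not true that G and F are different types" is true, as required.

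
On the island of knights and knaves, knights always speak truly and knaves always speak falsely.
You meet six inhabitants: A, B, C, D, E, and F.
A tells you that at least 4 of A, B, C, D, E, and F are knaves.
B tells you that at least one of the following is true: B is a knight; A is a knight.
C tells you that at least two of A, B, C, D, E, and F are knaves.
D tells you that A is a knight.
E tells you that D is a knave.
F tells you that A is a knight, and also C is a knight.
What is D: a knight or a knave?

D is a knave.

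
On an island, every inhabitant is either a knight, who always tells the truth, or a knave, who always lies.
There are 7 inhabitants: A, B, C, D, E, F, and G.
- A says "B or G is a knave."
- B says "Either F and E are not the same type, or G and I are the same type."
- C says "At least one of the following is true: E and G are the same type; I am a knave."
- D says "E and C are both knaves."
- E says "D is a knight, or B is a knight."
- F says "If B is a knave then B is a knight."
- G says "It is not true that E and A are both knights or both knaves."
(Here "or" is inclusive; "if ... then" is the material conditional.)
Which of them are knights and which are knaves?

Since A is a knave, "B or G is a knave" needs to be false, which holds.
B is a knight; "either F and E are not the same type, or G and I are the same type" is True, as required.
C is a knight; "at least one of the following is true: E and G are the same type; I am a knave" is True, as required.
D is a knave, so "E and C are both knaves" must be false — and it is.
As a knight, E's statement "D is a knight, or B is a knight" should be True; it is.
F is a knight, so "if B is a knave then B is a knight" must be True — and it is.
G (knight): "it is not true that E and A are both knights or both knaves" — True. ✓

A is a knave, B is a knight, C is a knight, D is a knave, E is a knight, F is a knight, and G is a knight.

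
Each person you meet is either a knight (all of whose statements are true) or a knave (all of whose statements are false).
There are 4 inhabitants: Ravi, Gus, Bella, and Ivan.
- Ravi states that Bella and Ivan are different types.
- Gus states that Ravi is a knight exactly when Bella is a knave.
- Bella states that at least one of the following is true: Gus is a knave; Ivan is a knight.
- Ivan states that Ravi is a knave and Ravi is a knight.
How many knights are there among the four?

2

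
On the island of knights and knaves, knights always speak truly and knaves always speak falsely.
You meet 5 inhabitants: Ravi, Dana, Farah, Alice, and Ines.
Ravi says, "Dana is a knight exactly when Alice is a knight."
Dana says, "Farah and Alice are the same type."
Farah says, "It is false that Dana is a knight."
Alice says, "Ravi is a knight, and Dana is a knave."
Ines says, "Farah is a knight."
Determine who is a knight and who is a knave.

Suppose Ravi is a knight. Then Ravi's statement "Dana is a knight exactly when Alice is a knight" would have to be true. Checking the 16 ways to assign the others, none is consistent with every speaker.
(For instance, with Dana=knight, Farah=knave, Alice=knave, Ines=knave, Ravi's claim "Dana is a knight exactly when Alice is a knight" comes out false where it would need to be true.)
So Ravi must be a knave, making "Dana is a knight exactly when Alice is a knight" false. Taking Ravi=knave, Dana=knight, Farah=knave, Alice=knave, Ines=knave, each remaining statement checks out:
  Dana (knight): "Farah and Alice are the same type" — true. ✓
  Farah (knave): "it is false that Dana is a knight" — false. ✓
  Alice (knave): "Ravi is a knight, and Dana is a knave" — false. ✓
  Ines (knave): "Farah is a knight" — false. ✓
This is the unique consistent assignment.

Ravi is a knave, Dana is a knight, Farah is a knave, Alice is a knave, and Ines is a knave.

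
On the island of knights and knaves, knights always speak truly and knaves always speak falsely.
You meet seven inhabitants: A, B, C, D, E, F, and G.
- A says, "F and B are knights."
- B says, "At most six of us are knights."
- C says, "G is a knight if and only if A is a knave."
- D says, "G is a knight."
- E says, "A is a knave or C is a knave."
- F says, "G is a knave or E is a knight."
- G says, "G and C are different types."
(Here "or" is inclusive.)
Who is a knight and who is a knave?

Knights: A, B, D, E, F, and G. Knaves: C.

A is a knight, so "F and B are knights" must be true — and it is.
B is a knight, and the claim "at most six of us are knights" is indeed true.
Since C is a knave, "G is a knight if and only if A is a knave" needs to be false, which holds.
D is a knight, so "G is a knight" must be true — and it is.
As a knight, E's statement "A is a knave or C is a knave" should be true; it is.
F is a knight, and the claim "G is a knave or E is a knight" is indeed true.
G is a knight, and the claim "G and C are different types" is indeed true.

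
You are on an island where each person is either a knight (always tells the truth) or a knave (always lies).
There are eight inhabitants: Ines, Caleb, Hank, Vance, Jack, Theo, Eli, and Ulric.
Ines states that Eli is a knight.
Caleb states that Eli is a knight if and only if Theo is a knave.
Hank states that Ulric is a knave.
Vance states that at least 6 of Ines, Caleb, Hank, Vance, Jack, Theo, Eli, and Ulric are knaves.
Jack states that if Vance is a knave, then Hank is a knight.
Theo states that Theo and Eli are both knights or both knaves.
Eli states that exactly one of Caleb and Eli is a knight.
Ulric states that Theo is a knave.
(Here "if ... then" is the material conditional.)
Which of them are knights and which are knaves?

Ines is a knight, Caleb is a knave, Hank is a knight, Vance is a knave, Jack is a knight, Theo is a knight, Eli is a knight, and Ulric is a knave.

Ines is a knight, and the claim "Eli is a knight" is indeed True.
Since Caleb is a knave, "Eli is a knight if and only if Theo is a knave" needs to be false, which holds.
Since Hank is a knight, "Ulric is a knave" needs to be True, which holds.
Vance is a knave, and the claim "at least 6 of Ines, Caleb, Hank, Vance, Jack, Theo, Eli, and Ulric are knaves" is indeed false.
Jack (knight): "if Vance is a knave, then Hank is a knight" — True. ✓
As a knight, Theo's statement "Theo and Eli are both knights or both knaves" should be True; it is.
Eli is a knight, so "exactly one of Caleb and Eli is a knight" must be True — and it is.
Since Ulric is a knave, "Theo is a knave" needs to be false, which holds.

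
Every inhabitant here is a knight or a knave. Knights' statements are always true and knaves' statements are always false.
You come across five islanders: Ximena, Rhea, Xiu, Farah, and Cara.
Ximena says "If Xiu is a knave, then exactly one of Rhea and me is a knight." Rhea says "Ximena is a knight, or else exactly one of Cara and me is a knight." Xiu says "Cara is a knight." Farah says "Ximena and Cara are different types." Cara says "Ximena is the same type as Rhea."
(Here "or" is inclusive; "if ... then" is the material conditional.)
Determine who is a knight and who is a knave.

Ximena is a knight, Rhea is a knight, Xiu is a knight, Farah is a knave, and Cara is a knight.

Suppose Ximena is a knave. Then Ximena's statement "if Xiu is a knave, then exactly one of Rhea and me is a knight" would have to be false. Checking the 16 ways to assign the others, none is consistent with every speaker.
(For instance, with Rhea=knight, Xiu=knight, Farah=knave, Cara=knight, Ximena's claim "if Xiu is a knave, then exactly one of Rhea and me is a knight" comes out true where it would need to be false.)
So Ximena must be a knight, making "if Xiu is a knave, then exactly one of Rhea and me is a knight" true. Taking Ximena=knight, Rhea=knight, Xiu=knight, Farah=knave, Cara=knight, each remaining statement checks out:
  Rhea (knight): "Ximena is a knight, or else exactly one of Cara and me is a knight" — true. ✓
  Xiu (knight): "Cara is a knight" — true. ✓
  Farah (knave): "Ximena and Cara are different types" — false. ✓
  Cara (knight): "Ximena is the same type as Rhea" — true. ✓
This is the unique consistent assignment.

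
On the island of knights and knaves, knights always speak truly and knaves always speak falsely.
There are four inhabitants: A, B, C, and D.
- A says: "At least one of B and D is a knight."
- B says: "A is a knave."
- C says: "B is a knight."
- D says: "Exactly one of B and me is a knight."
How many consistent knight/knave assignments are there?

Consistent assignments:
  A=knight, B=knave, C=knave, D=knight

1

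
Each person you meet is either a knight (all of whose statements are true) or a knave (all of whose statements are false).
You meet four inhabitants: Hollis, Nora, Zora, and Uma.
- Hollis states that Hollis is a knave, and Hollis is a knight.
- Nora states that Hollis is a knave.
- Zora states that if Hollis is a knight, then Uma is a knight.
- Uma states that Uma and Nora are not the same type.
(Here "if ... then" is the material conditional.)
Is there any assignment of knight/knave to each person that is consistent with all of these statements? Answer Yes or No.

No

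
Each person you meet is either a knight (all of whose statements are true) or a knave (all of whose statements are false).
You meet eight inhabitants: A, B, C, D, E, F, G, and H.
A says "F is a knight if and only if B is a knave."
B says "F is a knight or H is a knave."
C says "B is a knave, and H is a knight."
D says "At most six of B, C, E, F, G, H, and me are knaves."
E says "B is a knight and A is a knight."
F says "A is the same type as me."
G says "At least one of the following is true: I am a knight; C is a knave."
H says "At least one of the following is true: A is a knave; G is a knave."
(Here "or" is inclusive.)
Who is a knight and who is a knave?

As a knight, A's statement "F is a knight if and only if B is a knave" should be True; it is.
Since B is a knight, "F is a knight or H is a knave" needs to be True, which holds.
Since C is a knave, "B is a knave, and H is a knight" needs to be false, which holds.
D is a knight, so "at most six of B, C, E, F, G, H, and me are knaves" must be True — and it is.
E is a knight, and the claim "B is a knight and A is a knight" is indeed True.
F is a knave, so "A is the same type as me" must be false — and it is.
Since G is a knight, "at least one of the following is true: I am a knight; C is a knave" needs to be True, which holds.
H (knave): "at least one of the following is true: A is a knave; G is a knave" — false. ✓

A is a knight, B is a knight, C is a knave, D is a knight, E is a knight, F is a knave, G is a knight, and H is a knave.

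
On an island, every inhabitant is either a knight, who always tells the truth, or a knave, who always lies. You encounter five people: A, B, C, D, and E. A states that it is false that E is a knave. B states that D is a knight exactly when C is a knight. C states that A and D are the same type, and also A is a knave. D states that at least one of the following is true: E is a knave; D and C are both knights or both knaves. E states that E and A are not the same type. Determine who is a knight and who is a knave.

Suppose A is a knight. Then A's statement "it is false that E is a knave" would have to be true. Checking the 16 ways to assign the others, none is consistent with every speaker.
(For instance, with B=knave, C=knave, D=knight, E=knave, A's claim "it is false that E is a knave" comes out false where it would need to be true.)
So A must be a knave, making "it is false that E is a knave" false. Taking A=knave, B=knave, C=knave, D=knight, E=knave, each remaining statement checks out:
  B (knave): "D is a knight exactly when C is a knight" — false. ✓
  C (knave): "A and D are the same type, and also A is a knave" — false. ✓
  D (knight): "at least one of the following is true: E is a knave; D and C are both knights or both knaves" — true. ✓
  E (knave): "E and A are not the same type" — false. ✓
This is the unique consistent assignment.

A is a knave, B is a knave, C is a knave, D is a knight, and E is a knave.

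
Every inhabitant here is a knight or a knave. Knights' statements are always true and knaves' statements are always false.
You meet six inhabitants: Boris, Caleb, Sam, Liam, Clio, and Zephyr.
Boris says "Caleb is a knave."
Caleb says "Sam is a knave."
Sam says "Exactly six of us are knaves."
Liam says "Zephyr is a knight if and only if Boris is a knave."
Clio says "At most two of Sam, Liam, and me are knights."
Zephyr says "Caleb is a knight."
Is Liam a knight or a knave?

Liam is a knight.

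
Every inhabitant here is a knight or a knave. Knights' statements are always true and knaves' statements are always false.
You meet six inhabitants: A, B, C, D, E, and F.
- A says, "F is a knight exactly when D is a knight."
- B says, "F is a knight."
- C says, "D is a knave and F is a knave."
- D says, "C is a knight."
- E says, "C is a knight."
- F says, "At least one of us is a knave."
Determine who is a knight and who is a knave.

A is a knave, B is a knight, C is a knave, D is a knave, E is a knave, and F is a knight.

A is a knave; "F is a knight exactly when D is a knight" is False, as required.
B is a knight; "F is a knight" is True, as required.
C (knave): "D is a knave and F is a knave" — False. ✓
D is a knave, so "C is a knight" must be False — and it is.
E (knave): "C is a knight" — False. ✓
F is a knight, and the claim "at least one of us is a knave" is indeed True.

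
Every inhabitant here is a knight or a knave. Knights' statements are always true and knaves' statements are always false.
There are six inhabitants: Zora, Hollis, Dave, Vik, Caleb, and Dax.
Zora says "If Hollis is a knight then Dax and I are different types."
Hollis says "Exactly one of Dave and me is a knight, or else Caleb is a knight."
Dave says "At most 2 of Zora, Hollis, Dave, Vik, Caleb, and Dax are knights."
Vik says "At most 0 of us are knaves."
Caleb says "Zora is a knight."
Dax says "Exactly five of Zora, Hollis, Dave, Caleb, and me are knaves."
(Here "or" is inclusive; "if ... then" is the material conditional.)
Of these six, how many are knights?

3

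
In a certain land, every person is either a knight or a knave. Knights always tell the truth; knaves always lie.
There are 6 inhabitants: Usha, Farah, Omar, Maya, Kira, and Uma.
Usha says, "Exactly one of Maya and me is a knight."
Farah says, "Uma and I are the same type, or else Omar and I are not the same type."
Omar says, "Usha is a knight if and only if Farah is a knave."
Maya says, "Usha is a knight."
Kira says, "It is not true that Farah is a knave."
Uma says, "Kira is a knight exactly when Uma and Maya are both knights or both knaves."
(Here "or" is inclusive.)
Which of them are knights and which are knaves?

Usha is a knave, Farah is a knave, Omar is a knave, Maya is a knave, Kira is a knave, and Uma is a knight.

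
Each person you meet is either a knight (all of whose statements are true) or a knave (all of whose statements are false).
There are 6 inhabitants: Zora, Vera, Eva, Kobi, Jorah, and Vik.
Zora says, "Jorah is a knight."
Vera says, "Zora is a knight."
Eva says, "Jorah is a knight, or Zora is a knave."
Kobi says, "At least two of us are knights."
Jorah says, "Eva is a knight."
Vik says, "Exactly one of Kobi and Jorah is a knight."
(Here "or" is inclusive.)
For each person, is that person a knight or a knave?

Zora is a knight, Vera is a knight, Eva is a knight, Kobi is a knight, Jorah is a knight, and Vik is a knave.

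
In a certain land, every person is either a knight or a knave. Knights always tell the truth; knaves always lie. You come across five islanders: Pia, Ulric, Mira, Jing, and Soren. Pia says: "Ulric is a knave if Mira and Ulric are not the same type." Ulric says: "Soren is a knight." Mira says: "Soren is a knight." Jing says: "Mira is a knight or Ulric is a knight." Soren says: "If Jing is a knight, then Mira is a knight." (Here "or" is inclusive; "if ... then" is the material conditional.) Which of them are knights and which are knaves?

Pia is a knight, Ulric is a knight, Mira is a knight, Jing is a knight, and Soren is a knight.

Since Pia is a knight, "Ulric is a knave if Mira and Ulric are not the same type" needs to be True, which holds.
Ulric is a knight, so "Soren is a knight" must be True — and it is.
Mira (knight): "Soren is a knight" — True. ✓
Since Jing is a knight, "Mira is a knight or Ulric is a knight" needs to be True, which holds.
Soren is a knight, so "if Jing is a knight, then Mira is a knight" must be True — and it is.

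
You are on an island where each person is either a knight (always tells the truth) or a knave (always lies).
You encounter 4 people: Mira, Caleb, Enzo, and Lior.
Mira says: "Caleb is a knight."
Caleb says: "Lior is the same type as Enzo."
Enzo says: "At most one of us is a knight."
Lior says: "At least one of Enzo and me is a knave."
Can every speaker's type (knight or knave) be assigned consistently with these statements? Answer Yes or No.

Checking all 16 assignments, each has at least one speaker whose statement's truth value contradicts their type.

No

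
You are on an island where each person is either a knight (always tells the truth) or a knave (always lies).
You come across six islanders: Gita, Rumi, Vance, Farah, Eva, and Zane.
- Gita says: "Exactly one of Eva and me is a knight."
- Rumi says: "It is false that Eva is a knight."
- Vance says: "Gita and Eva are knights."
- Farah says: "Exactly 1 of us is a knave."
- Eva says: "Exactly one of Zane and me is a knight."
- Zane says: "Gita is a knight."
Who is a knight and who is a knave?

Gita is a knave, so "exactly one of Eva and me is a knight" must be false — and it is.
Rumi (knight): "it is false that Eva is a knight" — True. ✓
Vance (knave): "Gita and Eva are knights" — false. ✓
Farah is a knave, and the claim "exactly 1 of us is a knave" is indeed false.
Eva is a knave, so "exactly one of Zane and me is a knight" must be false — and it is.
Zane is a knave, and the claim "Gita is a knight" is indeed false.

Knights: Rumi. Knaves: Gita, Vance, Farah, Eva, and Zane.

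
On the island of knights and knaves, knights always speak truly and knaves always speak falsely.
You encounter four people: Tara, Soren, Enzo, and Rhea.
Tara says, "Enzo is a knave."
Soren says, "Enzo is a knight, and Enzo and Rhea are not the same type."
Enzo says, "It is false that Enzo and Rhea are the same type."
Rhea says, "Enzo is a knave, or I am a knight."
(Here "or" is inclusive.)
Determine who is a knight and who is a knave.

Suppose Tara is a knight. Then Tara's statement "Enzo is a knave" would have to be true. Checking the 8 ways to assign the others, none is consistent with every speaker.
(For instance, with Soren=knight, Enzo=knight, Rhea=knave, Tara's claim "Enzo is a knave" comes out false where it would need to be true.)
So Tara must be a knave, making "Enzo is a knave" false. Taking Tara=knave, Soren=knight, Enzo=knight, Rhea=knave, each remaining statement checks out:
  Soren (knight): "Enzo is a knight, and Enzo and Rhea are not the same type" — true. ✓
  Enzo (knight): "it is false that Enzo and Rhea are the same type" — true. ✓
  Rhea (knave): "Enzo is a knave, or I am a knight" — false. ✓
This is the unique consistent assignment.

Knights: Soren and Enzo. Knaves: Tara and Rhea.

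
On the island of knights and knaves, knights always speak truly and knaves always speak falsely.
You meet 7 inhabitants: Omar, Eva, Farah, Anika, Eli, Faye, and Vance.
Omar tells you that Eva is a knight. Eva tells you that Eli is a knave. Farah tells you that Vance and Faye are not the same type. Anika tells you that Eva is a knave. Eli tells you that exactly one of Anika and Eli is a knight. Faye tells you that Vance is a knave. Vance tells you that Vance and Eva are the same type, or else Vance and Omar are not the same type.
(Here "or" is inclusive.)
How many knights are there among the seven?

The unique consistent assignment is Omar=knight, Eva=knight, Farah=knight, Anika=knave, Eli=knave, Faye=knave, Vance=knight.
That has 4 knights.

4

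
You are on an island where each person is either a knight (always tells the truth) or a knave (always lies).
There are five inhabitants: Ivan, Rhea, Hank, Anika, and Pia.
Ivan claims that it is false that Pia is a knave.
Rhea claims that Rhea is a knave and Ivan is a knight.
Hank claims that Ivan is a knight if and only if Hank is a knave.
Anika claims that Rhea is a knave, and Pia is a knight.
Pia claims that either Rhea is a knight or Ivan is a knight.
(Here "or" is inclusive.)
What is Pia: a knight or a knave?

Pia is a knave.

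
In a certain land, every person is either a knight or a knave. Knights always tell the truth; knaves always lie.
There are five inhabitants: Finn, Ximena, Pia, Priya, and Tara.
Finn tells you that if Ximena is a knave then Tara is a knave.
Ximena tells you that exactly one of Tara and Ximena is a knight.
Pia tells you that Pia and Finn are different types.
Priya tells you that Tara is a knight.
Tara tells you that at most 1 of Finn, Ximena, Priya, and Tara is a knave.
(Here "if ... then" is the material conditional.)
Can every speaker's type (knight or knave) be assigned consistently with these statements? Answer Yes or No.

No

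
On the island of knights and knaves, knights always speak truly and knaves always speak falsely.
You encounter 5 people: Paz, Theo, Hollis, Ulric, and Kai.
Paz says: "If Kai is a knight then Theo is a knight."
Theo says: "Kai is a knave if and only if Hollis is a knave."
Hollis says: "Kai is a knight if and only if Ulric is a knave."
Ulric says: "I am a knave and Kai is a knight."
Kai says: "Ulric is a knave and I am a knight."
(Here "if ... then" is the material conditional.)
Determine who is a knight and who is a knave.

Suppose Paz is a knave. Then Paz's statement "if Kai is a knight then Theo is a knight" would have to be false. Checking the 16 ways to assign the others, none is consistent with every speaker.
(For instance, with Theo=knight, Hollis=knave, Ulric=knave, Kai=knave, Paz's claim "if Kai is a knight then Theo is a knight" comes out true where it would need to be false.)
So Paz must be a knight, making "if Kai is a knight then Theo is a knight" true. Taking Paz=knight, Theo=knight, Hollis=knave, Ulric=knave, Kai=knave, each remaining statement checks out:
  Theo (knight): "Kai is a knave if and only if Hollis is a knave" — true. ✓
  Hollis (knave): "Kai is a knight if and only if Ulric is a knave" — false. ✓
  Ulric (knave): "I am a knave and Kai is a knight" — false. ✓
  Kai (knave): "Ulric is a knave and I am a knight" — false. ✓
This is the unique consistent assignment.

Paz is a knight, Theo is a knight, Hollis is a knave, Ulric is a knave, and Kai is a knave.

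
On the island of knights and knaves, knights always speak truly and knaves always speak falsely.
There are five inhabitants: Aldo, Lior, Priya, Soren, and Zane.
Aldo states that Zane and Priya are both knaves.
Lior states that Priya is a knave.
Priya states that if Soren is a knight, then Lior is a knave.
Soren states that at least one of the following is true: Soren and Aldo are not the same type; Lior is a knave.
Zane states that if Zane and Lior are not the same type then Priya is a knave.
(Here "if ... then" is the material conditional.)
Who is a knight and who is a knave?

Aldo is a knave, and the claim "Zane and Priya are both knaves" is indeed False.
As a knight, Lior's statement "Priya is a knave" should be true; it is.
Priya is a knave, so "if Soren is a knight, then Lior is a knave" must be False — and it is.
Soren is a knight, so "at least one of the following is true: Soren and Aldo are not the same type; Lior is a knave" must be true — and it is.
Zane is a knight; "if Zane and Lior are not the same type then Priya is a knave" is true, as required.

Knights: Lior, Soren, and Zane. Knaves: Aldo and Priya.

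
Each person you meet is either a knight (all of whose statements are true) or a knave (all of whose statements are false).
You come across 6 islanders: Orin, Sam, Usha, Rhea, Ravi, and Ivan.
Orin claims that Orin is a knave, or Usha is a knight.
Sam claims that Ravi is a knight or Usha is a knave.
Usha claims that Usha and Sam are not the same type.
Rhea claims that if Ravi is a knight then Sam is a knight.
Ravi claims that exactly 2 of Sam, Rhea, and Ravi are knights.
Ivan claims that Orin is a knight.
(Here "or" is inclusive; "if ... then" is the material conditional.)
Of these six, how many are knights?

The unique consistent assignment is Orin=knight, Sam=knave, Usha=knight, Rhea=knight, Ravi=knave, Ivan=knight.
That has 4 knights.

4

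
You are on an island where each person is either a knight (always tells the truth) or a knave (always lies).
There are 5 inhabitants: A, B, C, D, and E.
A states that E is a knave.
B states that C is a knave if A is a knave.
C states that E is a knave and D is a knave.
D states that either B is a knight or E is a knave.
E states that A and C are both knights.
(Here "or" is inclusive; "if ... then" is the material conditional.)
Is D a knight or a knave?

D is a knight.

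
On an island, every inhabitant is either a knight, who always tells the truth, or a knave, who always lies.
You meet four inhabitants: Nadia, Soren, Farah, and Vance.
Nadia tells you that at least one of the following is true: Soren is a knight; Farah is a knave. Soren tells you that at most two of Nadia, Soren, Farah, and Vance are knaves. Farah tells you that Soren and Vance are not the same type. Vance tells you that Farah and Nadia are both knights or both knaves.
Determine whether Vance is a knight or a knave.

Consistent assignments: {Nadia=knight, Soren=knave, Farah=knave, Vance=knave}
In every consistent assignment, Vance is a knave.

Vance is a knave.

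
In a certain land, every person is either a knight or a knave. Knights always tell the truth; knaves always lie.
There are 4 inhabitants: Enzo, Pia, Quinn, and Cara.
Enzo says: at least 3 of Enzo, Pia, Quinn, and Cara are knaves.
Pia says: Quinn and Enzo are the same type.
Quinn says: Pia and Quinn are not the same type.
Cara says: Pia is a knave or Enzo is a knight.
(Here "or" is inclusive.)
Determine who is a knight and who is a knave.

Knights: Quinn and Cara. Knaves: Enzo and Pia.

Enzo is a knave; "at least 3 of Enzo, Pia, Quinn, and Cara are knaves" is false, as required.
Since Pia is a knave, "Quinn and Enzo are the same type" needs to be false, which holds.
Quinn (knight): "Pia and Quinn are not the same type" — True. ✓
Since Cara is a knight, "Pia is a knave or Enzo is a knight" needs to be True, which holds.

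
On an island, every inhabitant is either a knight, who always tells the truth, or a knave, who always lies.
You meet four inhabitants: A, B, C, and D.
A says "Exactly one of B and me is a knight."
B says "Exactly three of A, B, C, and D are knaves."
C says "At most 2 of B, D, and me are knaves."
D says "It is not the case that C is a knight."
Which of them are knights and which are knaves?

A is a knight, B is a knave, C is a knight, and D is a knave.

Since A is a knight, "exactly one of B and me is a knight" needs to be true, which holds.
As a knave, B's statement "exactly three of A, B, C, and D are knaves" should be false; it is.
C (knight): "at most 2 of B, D, and me are knaves" — true. ✓
D is a knave, so "it is not the case that C is a knight" must be false — and it is.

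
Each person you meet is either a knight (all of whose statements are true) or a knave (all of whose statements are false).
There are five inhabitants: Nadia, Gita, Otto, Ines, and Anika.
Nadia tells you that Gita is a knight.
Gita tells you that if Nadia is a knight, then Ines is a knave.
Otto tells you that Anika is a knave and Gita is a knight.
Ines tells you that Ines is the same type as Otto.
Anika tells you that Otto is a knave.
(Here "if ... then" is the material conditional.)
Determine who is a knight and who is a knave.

Nadia is a knight; "Gita is a knight" is true, as required.
Gita is a knight; "if Nadia is a knight, then Ines is a knave" is true, as required.
Otto is a knight, and the claim "Anika is a knave and Gita is a knight" is indeed true.
Ines (knave): "Ines is the same type as Otto" — False. ✓
Since Anika is a knave, "Otto is a knave" needs to be False, which holds.

Knights: Nadia, Gita, and Otto. Knaves: Ines and Anika.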